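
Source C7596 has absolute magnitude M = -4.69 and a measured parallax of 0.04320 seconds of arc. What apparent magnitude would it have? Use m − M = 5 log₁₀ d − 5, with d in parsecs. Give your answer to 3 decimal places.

m = -2.867

d = 1/p = 1/0.04320″ = 23.148 pc.
m − M = 5 log₁₀ d − 5 = 5 log₁₀(23.148) − 5 = 6.8226 − 5 = 1.8226.
m = M + (m − M) = -4.69 + 1.8226 = -2.867.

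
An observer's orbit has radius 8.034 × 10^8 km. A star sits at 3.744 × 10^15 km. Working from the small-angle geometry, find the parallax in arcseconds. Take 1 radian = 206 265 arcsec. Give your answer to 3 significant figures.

0.0443 arcsec

θ ≈ B/d = (8.034 × 10^8) / (3.744 × 10^15) = 2.1458 × 10^-7 rad.
In arcseconds: 2.1458 × 10^-7 × 206265 = 0.04426″.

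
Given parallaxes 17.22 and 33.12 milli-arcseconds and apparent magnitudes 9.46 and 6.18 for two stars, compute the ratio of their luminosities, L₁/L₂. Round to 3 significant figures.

L₁/L₂ = 0.180

d₁ = 1/p₁ = 1/0.01722″ = 58.072 pc; d₂ = 1/p₂ = 1/0.03312″ = 30.193 pc.
M₁ = m₁ − 5 log₁₀ d₁ + 5 = 9.46 − 8.8198 + 5 = 5.6402.
M₂ = 6.18 − 7.3995 + 5 = 3.7805.
L₁/L₂ = 10^(0.4(M₂ − M₁)) = 10^(0.4 × (-1.8597)) = 10^(-0.74388) = 0.18035.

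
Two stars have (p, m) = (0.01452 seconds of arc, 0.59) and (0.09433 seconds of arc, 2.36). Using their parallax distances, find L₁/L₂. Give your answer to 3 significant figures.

d₁ = 1/p₁ = 1/0.01452″ = 68.871 pc; d₂ = 1/p₂ = 1/0.09433″ = 10.601 pc.
M₁ = m₁ − 5 log₁₀ d₁ + 5 = 0.59 − 9.1902 + 5 = -3.6002.
M₂ = 2.36 − 5.1267 + 5 = 2.2333.
L₁/L₂ = 10^(0.4(M₂ − M₁)) = 10^(0.4 × 5.8335) = 10^2.33340 = 215.48.

L₁/L₂ = 215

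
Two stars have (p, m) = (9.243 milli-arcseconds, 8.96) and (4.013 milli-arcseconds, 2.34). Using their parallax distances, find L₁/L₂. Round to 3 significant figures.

d₁ = 1/p₁ = 1/0.009243″ = 108.19 pc; d₂ = 1/p₂ = 1/0.004013″ = 249.19 pc.
M₁ = m₁ − 5 log₁₀ d₁ + 5 = 8.96 − 10.1709 + 5 = 3.7891.
M₂ = 2.34 − 11.9827 + 5 = -4.6427.
L₁/L₂ = 10^(0.4(M₂ − M₁)) = 10^(0.4 × (-8.4318)) = 10^(-3.37272) = 0.00042392.

L₁/L₂ = 0.000424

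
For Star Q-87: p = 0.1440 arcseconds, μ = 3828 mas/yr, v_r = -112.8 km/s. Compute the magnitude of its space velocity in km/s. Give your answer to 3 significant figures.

169 km/s

d = 1/p = 1/0.1440″ = 6.9444 pc.
μ = 3828 mas/yr = 3.828 ″/yr.
v_t = 4.740 μ d = 4.740 × 3.828 × 6.9444 = 126 km/s.
v = √(v_r² + v_t²) = √((-112.8)² + 126²) = √28599.8 = 169.11 km/s.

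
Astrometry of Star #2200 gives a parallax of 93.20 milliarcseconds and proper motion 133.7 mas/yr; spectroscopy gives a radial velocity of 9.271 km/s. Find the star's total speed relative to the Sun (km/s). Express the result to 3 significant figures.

d = 1/p = 1/0.09320″ = 10.73 pc.
μ = 133.7 mas/yr = 0.1337 ″/yr.
v_t = 4.740 μ d = 4.740 × 0.1337 × 10.73 = 6.8 km/s.
v = √(v_r² + v_t²) = √(9.271² + 6.8²) = √132.191 = 11.497 km/s.

11.5 km/s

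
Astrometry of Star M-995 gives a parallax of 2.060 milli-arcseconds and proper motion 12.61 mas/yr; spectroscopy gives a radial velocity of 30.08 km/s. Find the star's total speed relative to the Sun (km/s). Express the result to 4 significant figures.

41.79 km/s

d = 1/p = 1/0.002060″ = 485.44 pc.
μ = 12.61 mas/yr = 0.01261 ″/yr.
v_t = 4.740 μ d = 4.740 × 0.01261 × 485.44 = 29.015 km/s.
v = √(v_r² + v_t²) = √(30.08² + 29.015²) = √1746.68 = 41.793 km/s.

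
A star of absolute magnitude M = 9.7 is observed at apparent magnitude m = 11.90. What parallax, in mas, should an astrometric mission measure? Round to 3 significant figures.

m − M = 11.90 − 9.7 = 2.20.
d = 10^((m−M)/5 + 1) = 10^1.440 = 27.542 pc.
p = 1/d = 1/27.542 = 0.036308 arcsec = 36.308 mas.

36.3 mas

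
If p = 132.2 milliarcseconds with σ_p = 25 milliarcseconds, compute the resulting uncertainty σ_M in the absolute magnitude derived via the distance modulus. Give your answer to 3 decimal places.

M = m − 5 log₁₀ d + 5 = m + 5 log₁₀ p + 5, so ∂M/∂p = 5/(p ln 10).
σ_M = (5/ln 10) · (σ_p/p) = 2.1715 × 25/132.2 = 2.1715 × 0.18911 = 0.41065.

σ_M = 0.411 mag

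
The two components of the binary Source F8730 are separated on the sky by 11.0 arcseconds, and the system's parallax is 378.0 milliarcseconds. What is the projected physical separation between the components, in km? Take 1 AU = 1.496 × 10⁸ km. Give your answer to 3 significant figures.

4.35 × 10^9 km

d = 1/p = 1/0.3780″ = 2.6455 pc.
At distance d (pc), an angle of θ arcsec spans θ·d AU: s = 11.0 × 2.6455 = 29.101 AU.
= 29.101 × 1.496 × 10⁸ km = 4.3535 × 10^9 km.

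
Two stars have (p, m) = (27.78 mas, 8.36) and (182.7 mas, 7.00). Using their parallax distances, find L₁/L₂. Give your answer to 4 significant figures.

d₁ = 1/p₁ = 1/0.02778″ = 35.997 pc; d₂ = 1/p₂ = 1/0.1827″ = 5.4735 pc.
M₁ = m₁ − 5 log₁₀ d₁ + 5 = 8.36 − 7.7813 + 5 = 5.5787.
M₂ = 7.00 − 3.6913 + 5 = 8.3087.
L₁/L₂ = 10^(0.4(M₂ − M₁)) = 10^(0.4 × 2.7300) = 10^1.09200 = 12.359.

L₁/L₂ = 12.36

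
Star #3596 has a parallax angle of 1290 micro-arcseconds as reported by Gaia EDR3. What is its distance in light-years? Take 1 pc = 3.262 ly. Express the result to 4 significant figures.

2529 light years

p = 1290 micro-arcseconds = 0.001290 arcsec.
d = 1/p = 1/0.001290 = 775.19 pc.
In light-years: 775.19 × 3.262 = 2528.7 ly.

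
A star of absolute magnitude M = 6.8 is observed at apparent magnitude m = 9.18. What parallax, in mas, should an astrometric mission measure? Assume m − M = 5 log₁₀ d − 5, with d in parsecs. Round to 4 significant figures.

m − M = 9.18 − 6.8 = 2.38.
d = 10^((m−M)/5 + 1) = 10^1.476 = 29.923 pc.
p = 1/d = 1/29.923 = 0.033419 arcsec = 33.419 mas.

33.42 mas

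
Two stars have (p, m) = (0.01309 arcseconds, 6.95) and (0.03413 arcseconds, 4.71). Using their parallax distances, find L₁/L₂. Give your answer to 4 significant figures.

L₁/L₂ = 0.8638

d₁ = 1/p₁ = 1/0.01309″ = 76.394 pc; d₂ = 1/p₂ = 1/0.03413″ = 29.3 pc.
M₁ = m₁ − 5 log₁₀ d₁ + 5 = 6.95 − 9.4153 + 5 = 2.5347.
M₂ = 4.71 − 7.3343 + 5 = 2.3757.
L₁/L₂ = 10^(0.4(M₂ − M₁)) = 10^(0.4 × (-0.1590)) = 10^(-0.06360) = 0.86377.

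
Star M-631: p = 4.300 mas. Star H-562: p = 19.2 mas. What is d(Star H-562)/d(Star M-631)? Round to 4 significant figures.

0.2240

Since d = 1/p, d_B/d_A = p_A/p_B.
= 4.300 / 19.2 = 0.22396.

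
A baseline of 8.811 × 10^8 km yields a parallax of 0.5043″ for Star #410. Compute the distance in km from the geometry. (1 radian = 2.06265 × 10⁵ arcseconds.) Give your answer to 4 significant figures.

3.604 × 10^14 km

θ = 0.5043″ = 0.5043/206265 = 2.4449 × 10^-6 rad.
d = B/θ = (8.811 × 10^8) / (2.4449 × 10^-6) = 3.6038 × 10^14 km.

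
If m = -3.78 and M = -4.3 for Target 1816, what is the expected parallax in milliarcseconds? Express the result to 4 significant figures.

m − M = -3.78 − (-4.3) = 0.52.
d = 10^((m−M)/5 + 1) = 10^1.104 = 12.706 pc.
p = 1/d = 1/12.706 = 0.078703 arcsec = 78.703 mas.

78.70 mas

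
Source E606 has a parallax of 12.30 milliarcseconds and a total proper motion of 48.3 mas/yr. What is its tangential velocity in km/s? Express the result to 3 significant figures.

18.6 km/s

d = 1/p = 1/0.01230″ = 81.301 pc.
μ = 48.3 mas/yr = 0.0483 ″/yr.
v_t = 4.74 × μ × d = 4.74 × 0.0483 × 81.301 = 18.613 km/s.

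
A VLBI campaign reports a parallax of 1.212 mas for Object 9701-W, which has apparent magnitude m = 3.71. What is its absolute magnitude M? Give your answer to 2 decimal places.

d = 1/p = 1/0.001212″ = 825.08 pc.
m − M = 5 log₁₀(825.08) − 5 = 14.5825 − 5 = 9.5825.
M = m − (m − M) = 3.71 − 9.5825 = -5.87.

M = -5.87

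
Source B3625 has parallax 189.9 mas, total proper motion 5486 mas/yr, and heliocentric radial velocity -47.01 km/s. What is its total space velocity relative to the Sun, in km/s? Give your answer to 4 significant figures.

d = 1/p = 1/0.1899″ = 5.2659 pc.
μ = 5486 mas/yr = 5.486 ″/yr.
v_t = 4.740 μ d = 4.740 × 5.486 × 5.2659 = 136.93 km/s.
v = √(v_r² + v_t²) = √((-47.01)² + 136.93²) = √20959.8 = 144.77 km/s.

144.8 km/s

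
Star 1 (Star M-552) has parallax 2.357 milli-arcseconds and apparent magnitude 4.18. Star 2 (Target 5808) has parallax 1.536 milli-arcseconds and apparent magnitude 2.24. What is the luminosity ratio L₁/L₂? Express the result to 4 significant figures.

L₁/L₂ = 0.07113

d₁ = 1/p₁ = 1/0.002357″ = 424.27 pc; d₂ = 1/p₂ = 1/0.001536″ = 651.04 pc.
M₁ = m₁ − 5 log₁₀ d₁ + 5 = 4.18 − 13.1382 + 5 = -3.9582.
M₂ = 2.24 − 14.0680 + 5 = -6.8280.
L₁/L₂ = 10^(0.4(M₂ − M₁)) = 10^(0.4 × (-2.8698)) = 10^(-1.14792) = 0.071134.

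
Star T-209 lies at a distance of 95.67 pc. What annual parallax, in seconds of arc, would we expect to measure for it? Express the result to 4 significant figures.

0.01045 arcsec

p = 1/d = 1/95.67 = 0.010453 arcsec.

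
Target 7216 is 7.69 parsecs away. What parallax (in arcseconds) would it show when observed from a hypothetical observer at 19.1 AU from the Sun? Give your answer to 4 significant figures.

2.484 arcsec

p (arcsec) = B (AU) / d (pc).
p = 19.1 / 7.69 = 2.4837 arcsec.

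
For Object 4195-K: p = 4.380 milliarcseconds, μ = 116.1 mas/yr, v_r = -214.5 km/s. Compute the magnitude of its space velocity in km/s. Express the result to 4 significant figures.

248.6 km/s

d = 1/p = 1/0.004380″ = 228.31 pc.
μ = 116.1 mas/yr = 0.1161 ″/yr.
v_t = 4.740 μ d = 4.740 × 0.1161 × 228.31 = 125.64 km/s.
v = √(v_r² + v_t²) = √((-214.5)² + 125.64²) = √61795.7 = 248.59 km/s.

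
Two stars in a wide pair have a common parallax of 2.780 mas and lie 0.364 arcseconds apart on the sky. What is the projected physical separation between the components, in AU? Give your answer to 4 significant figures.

130.9 AU

d = 1/p = 1/0.002780″ = 359.71 pc.
At distance d (pc), an angle of θ arcsec spans θ·d AU: s = 0.364 × 359.71 = 130.93 AU.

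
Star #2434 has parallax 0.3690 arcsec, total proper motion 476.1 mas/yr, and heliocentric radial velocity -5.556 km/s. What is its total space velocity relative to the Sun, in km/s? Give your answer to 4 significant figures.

d = 1/p = 1/0.3690″ = 2.71 pc.
μ = 476.1 mas/yr = 0.4761 ″/yr.
v_t = 4.740 μ d = 4.740 × 0.4761 × 2.71 = 6.1157 km/s.
v = √(v_r² + v_t²) = √((-5.556)² + 6.1157²) = √68.2709 = 8.2626 km/s.

8.263 km/s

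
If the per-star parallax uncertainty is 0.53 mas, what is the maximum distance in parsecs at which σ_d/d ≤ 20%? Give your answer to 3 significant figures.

377 pc

σ_d/d = σ_p/p, so the condition is σ_p/p ≤ 0.20, i.e. p ≥ σ_p/0.20.
p_min = 0.53/0.20 = 2.65 mas = 0.00265 arcsec.
d_max = 1/p_min = 1/0.00265 = 377.36 pc.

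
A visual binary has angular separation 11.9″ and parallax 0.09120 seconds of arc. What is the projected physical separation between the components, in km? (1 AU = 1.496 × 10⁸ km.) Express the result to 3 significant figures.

1.95 × 10^10 km

d = 1/p = 1/0.09120″ = 10.965 pc.
At distance d (pc), an angle of θ arcsec spans θ·d AU: s = 11.9 × 10.965 = 130.48 AU.
= 130.48 × 1.496 × 10⁸ km = 1.9520 × 10^10 km.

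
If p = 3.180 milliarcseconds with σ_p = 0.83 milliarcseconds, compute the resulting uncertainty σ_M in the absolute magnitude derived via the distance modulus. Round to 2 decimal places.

σ_M = 0.57 mag

M = m − 5 log₁₀ d + 5 = m + 5 log₁₀ p + 5, so ∂M/∂p = 5/(p ln 10).
σ_M = (5/ln 10) · (σ_p/p) = 2.1715 × 0.83/3.180 = 2.1715 × 0.26101 = 0.56678.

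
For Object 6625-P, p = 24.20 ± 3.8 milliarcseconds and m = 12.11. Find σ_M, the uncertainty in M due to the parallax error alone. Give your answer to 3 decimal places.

σ_M = 0.341 mag

M = m − 5 log₁₀ d + 5 = m + 5 log₁₀ p + 5, so ∂M/∂p = 5/(p ln 10).
σ_M = (5/ln 10) · (σ_p/p) = 2.1715 × 3.8/24.20 = 2.1715 × 0.15702 = 0.34097.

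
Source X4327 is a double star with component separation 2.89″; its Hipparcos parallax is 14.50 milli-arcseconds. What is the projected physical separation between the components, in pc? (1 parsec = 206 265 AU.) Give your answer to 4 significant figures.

0.0009663 pc

d = 1/p = 1/0.01450″ = 68.966 pc.
At distance d (pc), an angle of θ arcsec spans θ·d AU: s = 2.89 × 68.966 = 199.31 AU.
= 199.31 / 206265 = 0.00096628 pc.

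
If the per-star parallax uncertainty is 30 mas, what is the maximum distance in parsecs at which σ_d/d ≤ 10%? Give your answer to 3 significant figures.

3.33 pc

σ_d/d = σ_p/p, so the condition is σ_p/p ≤ 0.10, i.e. p ≥ σ_p/0.10.
p_min = 30/0.10 = 300 mas = 0.3 arcsec.
d_max = 1/p_min = 1/0.3 = 3.3333 pc.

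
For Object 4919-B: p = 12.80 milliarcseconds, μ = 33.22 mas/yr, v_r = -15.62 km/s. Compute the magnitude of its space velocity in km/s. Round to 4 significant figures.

d = 1/p = 1/0.01280″ = 78.125 pc.
μ = 33.22 mas/yr = 0.03322 ″/yr.
v_t = 4.740 μ d = 4.740 × 0.03322 × 78.125 = 12.302 km/s.
v = √(v_r² + v_t²) = √((-15.62)² + 12.302²) = √395.324 = 19.883 km/s.

19.88 km/s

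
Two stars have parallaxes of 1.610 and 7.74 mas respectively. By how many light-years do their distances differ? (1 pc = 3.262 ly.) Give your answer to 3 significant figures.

1600 ly

d_A = 1/0.001610″ = 621.12 pc; d_B = 1/0.007740″ = 129.2 pc.
|d_B − d_A| = |129.2 − 621.12| = 491.92 pc = 491.92 × 3.262 ly = 1604.6 ly.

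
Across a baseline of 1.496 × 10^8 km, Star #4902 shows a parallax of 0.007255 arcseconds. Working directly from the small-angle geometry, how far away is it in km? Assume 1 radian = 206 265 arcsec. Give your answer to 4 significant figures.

4.253 × 10^15 km

θ = 0.007255″ = 0.007255/206265 = 3.5173 × 10^-8 rad.
d = B/θ = (1.496 × 10^8) / (3.5173 × 10^-8) = 4.2533 × 10^15 km.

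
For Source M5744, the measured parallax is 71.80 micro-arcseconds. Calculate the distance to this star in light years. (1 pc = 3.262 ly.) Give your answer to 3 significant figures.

p = 71.80 micro-arcseconds = 0.00007180 arcsec.
d = 1/p = 1/0.00007180 = 13928 pc.
In light-years: 13928 × 3.262 = 45433 ly.

45400 light years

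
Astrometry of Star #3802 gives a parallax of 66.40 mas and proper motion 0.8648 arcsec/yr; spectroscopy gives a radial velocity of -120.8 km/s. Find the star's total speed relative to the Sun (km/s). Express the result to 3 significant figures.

d = 1/p = 1/0.06640″ = 15.06 pc.
v_t = 4.740 μ d = 4.740 × 0.8648 × 15.06 = 61.733 km/s.
v = √(v_r² + v_t²) = √((-120.8)² + 61.733²) = √18403.6 = 135.66 km/s.

136 km/s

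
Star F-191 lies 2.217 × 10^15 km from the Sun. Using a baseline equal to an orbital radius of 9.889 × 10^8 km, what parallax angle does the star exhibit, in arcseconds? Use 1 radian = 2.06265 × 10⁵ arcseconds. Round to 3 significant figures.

0.0920 arcsec

θ ≈ B/d = (9.889 × 10^8) / (2.217 × 10^15) = 4.4605 × 10^-7 rad.
In arcseconds: 4.4605 × 10^-7 × 206265 = 0.092005″.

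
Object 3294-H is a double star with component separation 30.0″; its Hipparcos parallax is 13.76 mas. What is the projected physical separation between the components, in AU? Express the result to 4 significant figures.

d = 1/p = 1/0.01376″ = 72.674 pc.
At distance d (pc), an angle of θ arcsec spans θ·d AU: s = 30.0 × 72.674 = 2180.2 AU.

2180 AU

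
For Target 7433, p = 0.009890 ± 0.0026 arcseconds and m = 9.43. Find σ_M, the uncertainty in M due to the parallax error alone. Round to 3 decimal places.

M = m − 5 log₁₀ d + 5 = m + 5 log₁₀ p + 5, so ∂M/∂p = 5/(p ln 10).
σ_M = (5/ln 10) · (σ_p/p) = 2.1715 × 0.0026/0.009890 = 2.1715 × 0.26289 = 0.57087.

σ_M = 0.571 mag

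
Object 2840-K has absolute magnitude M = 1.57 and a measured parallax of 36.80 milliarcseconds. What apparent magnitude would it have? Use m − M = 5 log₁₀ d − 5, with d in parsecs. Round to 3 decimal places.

m = 3.741

d = 1/p = 1/0.03680″ = 27.174 pc.
m − M = 5 log₁₀ d − 5 = 5 log₁₀(27.174) − 5 = 7.1708 − 5 = 2.1708.
m = M + (m − M) = 1.57 + 2.1708 = 3.741.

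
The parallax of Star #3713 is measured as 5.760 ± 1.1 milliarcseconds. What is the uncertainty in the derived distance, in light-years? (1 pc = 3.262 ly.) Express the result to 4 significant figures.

d = 1/p, so σ_d = σ_p / p².
σ_d = 0.00110 / (0.005760)² = 0.00110 / 0.000033178 = 33.154 pc = 33.154 × 3.262 ly = 108.15 ly.

108.2 ly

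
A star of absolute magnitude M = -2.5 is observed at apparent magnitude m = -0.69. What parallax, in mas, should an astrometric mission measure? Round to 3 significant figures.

43.5 mas

m − M = -0.69 − (-2.5) = 1.81.
d = 10^((m−M)/5 + 1) = 10^1.362 = 23.014 pc.
p = 1/d = 1/23.014 = 0.043452 arcsec = 43.452 mas.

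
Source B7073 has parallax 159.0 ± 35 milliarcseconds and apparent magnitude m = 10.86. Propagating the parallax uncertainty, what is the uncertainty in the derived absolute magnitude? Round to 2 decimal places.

σ_M = 0.48 mag

M = m − 5 log₁₀ d + 5 = m + 5 log₁₀ p + 5, so ∂M/∂p = 5/(p ln 10).
σ_M = (5/ln 10) · (σ_p/p) = 2.1715 × 35/159.0 = 2.1715 × 0.22013 = 0.47801.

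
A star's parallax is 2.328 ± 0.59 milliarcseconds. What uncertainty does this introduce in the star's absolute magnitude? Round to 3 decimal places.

M = m − 5 log₁₀ d + 5 = m + 5 log₁₀ p + 5, so ∂M/∂p = 5/(p ln 10).
σ_M = (5/ln 10) · (σ_p/p) = 2.1715 × 0.59/2.328 = 2.1715 × 0.25344 = 0.55034.

σ_M = 0.550 mag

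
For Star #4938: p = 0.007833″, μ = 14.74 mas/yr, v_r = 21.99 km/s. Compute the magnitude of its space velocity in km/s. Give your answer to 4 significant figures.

23.73 km/s

d = 1/p = 1/0.007833″ = 127.67 pc.
μ = 14.74 mas/yr = 0.01474 ″/yr.
v_t = 4.740 μ d = 4.740 × 0.01474 × 127.67 = 8.92 km/s.
v = √(v_r² + v_t²) = √(21.99² + 8.92²) = √563.127 = 23.73 km/s.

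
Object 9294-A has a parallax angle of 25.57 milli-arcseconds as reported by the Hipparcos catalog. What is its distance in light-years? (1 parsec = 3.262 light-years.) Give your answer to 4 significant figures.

127.6 light years

p = 25.57 milli-arcseconds = 0.02557 arcsec.
d = 1/p = 1/0.02557 = 39.108 pc.
In light-years: 39.108 × 3.262 = 127.57 ly.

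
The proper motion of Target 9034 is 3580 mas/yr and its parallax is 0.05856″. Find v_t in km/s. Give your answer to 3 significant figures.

290 km/s

d = 1/p = 1/0.05856″ = 17.077 pc.
μ = 3580 mas/yr = 3.58 ″/yr.
v_t = 4.74 × μ × d = 4.74 × 3.58 × 17.077 = 289.78 km/s.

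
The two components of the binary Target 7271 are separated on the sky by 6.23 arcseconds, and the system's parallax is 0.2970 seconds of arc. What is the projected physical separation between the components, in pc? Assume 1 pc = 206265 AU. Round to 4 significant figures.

0.0001017 pc

d = 1/p = 1/0.2970″ = 3.367 pc.
At distance d (pc), an angle of θ arcsec spans θ·d AU: s = 6.23 × 3.367 = 20.976 AU.
= 20.976 / 206265 = 0.00010169 pc.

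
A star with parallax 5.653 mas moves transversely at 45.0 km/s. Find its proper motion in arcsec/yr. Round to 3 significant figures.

d = 1/p = 1/0.005653″ = 176.9 pc.
μ = v_t / (4.74 d) = 45.0 / (4.74 × 176.9) = 45.0 / 838.51 = 0.053667 ″/yr.

0.0537 arcsec/yr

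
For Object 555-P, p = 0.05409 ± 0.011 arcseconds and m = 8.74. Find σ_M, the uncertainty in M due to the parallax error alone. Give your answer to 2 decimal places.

σ_M = 0.44 mag

M = m − 5 log₁₀ d + 5 = m + 5 log₁₀ p + 5, so ∂M/∂p = 5/(p ln 10).
σ_M = (5/ln 10) · (σ_p/p) = 2.1715 × 0.011/0.05409 = 2.1715 × 0.20336 = 0.4416.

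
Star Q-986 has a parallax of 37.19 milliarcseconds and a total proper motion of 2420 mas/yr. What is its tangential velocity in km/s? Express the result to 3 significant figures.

d = 1/p = 1/0.03719″ = 26.889 pc.
μ = 2420 mas/yr = 2.42 ″/yr.
v_t = 4.74 × μ × d = 4.74 × 2.42 × 26.889 = 308.44 km/s.

308 km/s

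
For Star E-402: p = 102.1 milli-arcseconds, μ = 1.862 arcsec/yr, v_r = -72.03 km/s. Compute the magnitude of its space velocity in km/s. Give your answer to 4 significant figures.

112.5 km/s

d = 1/p = 1/0.1021″ = 9.7943 pc.
v_t = 4.740 μ d = 4.740 × 1.862 × 9.7943 = 86.443 km/s.
v = √(v_r² + v_t²) = √((-72.03)² + 86.443²) = √12660.7 = 112.52 km/s.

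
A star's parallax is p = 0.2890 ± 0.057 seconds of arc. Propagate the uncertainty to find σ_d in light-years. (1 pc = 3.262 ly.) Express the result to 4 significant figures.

2.226 ly

d = 1/p, so σ_d = σ_p / p².
σ_d = 0.0570 / (0.2890)² = 0.0570 / 0.083521 = 0.68246 pc = 0.68246 × 3.262 ly = 2.2262 ly.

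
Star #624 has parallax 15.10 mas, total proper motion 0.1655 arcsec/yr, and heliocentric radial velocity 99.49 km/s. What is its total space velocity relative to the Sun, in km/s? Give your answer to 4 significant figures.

d = 1/p = 1/0.01510″ = 66.225 pc.
v_t = 4.740 μ d = 4.740 × 0.1655 × 66.225 = 51.952 km/s.
v = √(v_r² + v_t²) = √(99.49² + 51.952²) = √12597.3 = 112.24 km/s.

112.2 km/s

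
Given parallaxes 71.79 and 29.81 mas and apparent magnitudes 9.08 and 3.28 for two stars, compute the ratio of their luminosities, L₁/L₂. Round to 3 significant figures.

d₁ = 1/p₁ = 1/0.07179″ = 13.93 pc; d₂ = 1/p₂ = 1/0.02981″ = 33.546 pc.
M₁ = m₁ − 5 log₁₀ d₁ + 5 = 9.08 − 5.7198 + 5 = 8.3602.
M₂ = 3.28 − 7.6282 + 5 = 0.6518.
L₁/L₂ = 10^(0.4(M₂ − M₁)) = 10^(0.4 × (-7.7084)) = 10^(-3.08336) = 0.00082535.

L₁/L₂ = 0.000825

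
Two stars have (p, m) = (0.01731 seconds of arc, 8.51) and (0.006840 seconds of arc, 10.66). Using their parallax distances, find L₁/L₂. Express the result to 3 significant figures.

L₁/L₂ = 1.13

d₁ = 1/p₁ = 1/0.01731″ = 57.77 pc; d₂ = 1/p₂ = 1/0.006840″ = 146.2 pc.
M₁ = m₁ − 5 log₁₀ d₁ + 5 = 8.51 − 8.8085 + 5 = 4.7015.
M₂ = 10.66 − 10.8247 + 5 = 4.8353.
L₁/L₂ = 10^(0.4(M₂ − M₁)) = 10^(0.4 × 0.1338) = 10^0.05352 = 1.1311.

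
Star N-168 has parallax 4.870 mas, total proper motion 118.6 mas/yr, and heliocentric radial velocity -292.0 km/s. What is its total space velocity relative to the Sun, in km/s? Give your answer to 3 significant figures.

d = 1/p = 1/0.004870″ = 205.34 pc.
μ = 118.6 mas/yr = 0.1186 ″/yr.
v_t = 4.740 μ d = 4.740 × 0.1186 × 205.34 = 115.43 km/s.
v = √(v_r² + v_t²) = √((-292.0)² + 115.43²) = √98588.1 = 313.99 km/s.

314 km/s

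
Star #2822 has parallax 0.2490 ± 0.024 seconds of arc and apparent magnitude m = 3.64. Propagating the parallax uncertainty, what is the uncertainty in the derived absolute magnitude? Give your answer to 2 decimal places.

σ_M = 0.21 mag

M = m − 5 log₁₀ d + 5 = m + 5 log₁₀ p + 5, so ∂M/∂p = 5/(p ln 10).
σ_M = (5/ln 10) · (σ_p/p) = 2.1715 × 0.024/0.2490 = 2.1715 × 0.096386 = 0.2093.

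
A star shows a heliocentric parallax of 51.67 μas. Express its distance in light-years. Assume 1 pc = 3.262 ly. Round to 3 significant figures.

p = 51.67 μas = 0.00005167 arcsec.
d = 1/p = 1/0.00005167 = 19354 pc.
In light-years: 19354 × 3.262 = 63133 ly.

63100 light years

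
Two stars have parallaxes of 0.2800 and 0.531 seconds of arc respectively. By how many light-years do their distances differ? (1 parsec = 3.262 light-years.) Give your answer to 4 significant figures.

5.507 ly

d_A = 1/0.2800″ = 3.5714 pc; d_B = 1/0.5310″ = 1.8832 pc.
|d_B − d_A| = |1.8832 − 3.5714| = 1.6882 pc = 1.6882 × 3.262 ly = 5.5069 ly.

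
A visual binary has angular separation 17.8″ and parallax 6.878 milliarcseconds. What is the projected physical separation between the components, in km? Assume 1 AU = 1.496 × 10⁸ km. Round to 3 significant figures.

3.87 × 10^11 km

d = 1/p = 1/0.006878″ = 145.39 pc.
At distance d (pc), an angle of θ arcsec spans θ·d AU: s = 17.8 × 145.39 = 2587.9 AU.
= 2587.9 × 1.496 × 10⁸ km = 3.8715 × 10^11 km.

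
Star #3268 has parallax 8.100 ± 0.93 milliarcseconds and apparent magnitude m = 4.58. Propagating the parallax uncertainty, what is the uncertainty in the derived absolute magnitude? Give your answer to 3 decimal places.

M = m − 5 log₁₀ d + 5 = m + 5 log₁₀ p + 5, so ∂M/∂p = 5/(p ln 10).
σ_M = (5/ln 10) · (σ_p/p) = 2.1715 × 0.93/8.100 = 2.1715 × 0.11481 = 0.24931.

σ_M = 0.249 mag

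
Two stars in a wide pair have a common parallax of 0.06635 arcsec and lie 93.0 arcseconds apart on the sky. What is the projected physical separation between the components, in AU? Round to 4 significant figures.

1402 AU

d = 1/p = 1/0.06635″ = 15.072 pc.
At distance d (pc), an angle of θ arcsec spans θ·d AU: s = 93.0 × 15.072 = 1401.7 AU.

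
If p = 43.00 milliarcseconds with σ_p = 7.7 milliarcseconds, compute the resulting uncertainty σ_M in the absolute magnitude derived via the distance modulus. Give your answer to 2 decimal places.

σ_M = 0.39 mag

M = m − 5 log₁₀ d + 5 = m + 5 log₁₀ p + 5, so ∂M/∂p = 5/(p ln 10).
σ_M = (5/ln 10) · (σ_p/p) = 2.1715 × 7.7/43.00 = 2.1715 × 0.17907 = 0.38885.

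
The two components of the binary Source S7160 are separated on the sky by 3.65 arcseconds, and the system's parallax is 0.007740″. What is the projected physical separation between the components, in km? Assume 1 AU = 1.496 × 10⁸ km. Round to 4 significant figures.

d = 1/p = 1/0.007740″ = 129.2 pc.
At distance d (pc), an angle of θ arcsec spans θ·d AU: s = 3.65 × 129.2 = 471.58 AU.
= 471.58 × 1.496 × 10⁸ km = 7.0548 × 10^10 km.

7.055 × 10^10 km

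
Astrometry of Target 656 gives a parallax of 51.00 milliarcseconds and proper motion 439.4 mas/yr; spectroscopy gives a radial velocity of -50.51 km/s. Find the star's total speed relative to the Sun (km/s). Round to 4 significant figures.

d = 1/p = 1/0.05100″ = 19.608 pc.
μ = 439.4 mas/yr = 0.4394 ″/yr.
v_t = 4.740 μ d = 4.740 × 0.4394 × 19.608 = 40.839 km/s.
v = √(v_r² + v_t²) = √((-50.51)² + 40.839²) = √4219.08 = 64.954 km/s.

64.95 km/s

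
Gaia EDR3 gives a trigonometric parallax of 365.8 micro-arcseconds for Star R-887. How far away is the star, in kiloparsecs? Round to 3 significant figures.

2.73 kpc

p = 365.8 micro-arcseconds = 0.0003658 arcsec.
d = 1/p = 1/0.0003658 = 2733.7 pc.
= 2.7337 kpc.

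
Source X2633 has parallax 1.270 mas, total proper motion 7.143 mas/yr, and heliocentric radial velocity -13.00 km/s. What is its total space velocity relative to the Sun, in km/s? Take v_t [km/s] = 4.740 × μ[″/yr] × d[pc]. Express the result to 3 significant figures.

29.7 km/s

d = 1/p = 1/0.001270″ = 787.4 pc.
μ = 7.143 mas/yr = 0.007143 ″/yr.
v_t = 4.740 μ d = 4.740 × 0.007143 × 787.4 = 26.66 km/s.
v = √(v_r² + v_t²) = √((-13.00)² + 26.66²) = √879.756 = 29.661 km/s.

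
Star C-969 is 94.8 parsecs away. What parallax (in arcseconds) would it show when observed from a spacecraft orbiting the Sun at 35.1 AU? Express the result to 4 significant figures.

p (arcsec) = B (AU) / d (pc).
p = 35.1 / 94.8 = 0.37025 arcsec.

0.3703 arcsec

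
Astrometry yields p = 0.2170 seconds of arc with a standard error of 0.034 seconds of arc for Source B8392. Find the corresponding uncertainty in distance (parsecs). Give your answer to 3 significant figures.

0.722 pc

d = 1/p, so σ_d = σ_p / p².
σ_d = 0.0340 / (0.2170)² = 0.0340 / 0.047089 = 0.72204 pc.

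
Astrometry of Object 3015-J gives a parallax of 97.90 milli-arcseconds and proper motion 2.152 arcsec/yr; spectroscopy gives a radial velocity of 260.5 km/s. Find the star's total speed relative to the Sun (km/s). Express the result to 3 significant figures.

d = 1/p = 1/0.09790″ = 10.215 pc.
v_t = 4.740 μ d = 4.740 × 2.152 × 10.215 = 104.2 km/s.
v = √(v_r² + v_t²) = √(260.5² + 104.2²) = √78717.9 = 280.57 km/s.

281 km/s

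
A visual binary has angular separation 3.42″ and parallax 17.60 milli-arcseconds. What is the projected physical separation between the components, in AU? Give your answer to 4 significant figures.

194.3 AU

d = 1/p = 1/0.01760″ = 56.818 pc.
At distance d (pc), an angle of θ arcsec spans θ·d AU: s = 3.42 × 56.818 = 194.32 AU.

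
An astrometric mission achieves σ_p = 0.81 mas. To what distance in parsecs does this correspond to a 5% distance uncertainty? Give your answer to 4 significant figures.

61.73 pc

σ_d/d = σ_p/p, so the condition is σ_p/p ≤ 0.05, i.e. p ≥ σ_p/0.05.
p_min = 0.81/0.05 = 16.2 mas = 0.0162 arcsec.
d_max = 1/p_min = 1/0.0162 = 61.728 pc.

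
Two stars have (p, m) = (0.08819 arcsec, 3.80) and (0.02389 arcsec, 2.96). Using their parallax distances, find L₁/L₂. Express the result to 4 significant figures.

L₁/L₂ = 0.03385

d₁ = 1/p₁ = 1/0.08819″ = 11.339 pc; d₂ = 1/p₂ = 1/0.02389″ = 41.859 pc.
M₁ = m₁ − 5 log₁₀ d₁ + 5 = 3.80 − 5.2729 + 5 = 3.5271.
M₂ = 2.96 − 8.1089 + 5 = -0.1489.
L₁/L₂ = 10^(0.4(M₂ − M₁)) = 10^(0.4 × (-3.6760)) = 10^(-1.47040) = 0.033853.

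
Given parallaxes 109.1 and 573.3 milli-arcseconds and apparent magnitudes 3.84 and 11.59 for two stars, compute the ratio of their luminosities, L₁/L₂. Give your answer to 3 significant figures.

L₁/L₂ = 34800

d₁ = 1/p₁ = 1/0.1091″ = 9.1659 pc; d₂ = 1/p₂ = 1/0.5733″ = 1.7443 pc.
M₁ = m₁ − 5 log₁₀ d₁ + 5 = 3.84 − 4.8109 + 5 = 4.0291.
M₂ = 11.59 − 1.2081 + 5 = 15.3819.
L₁/L₂ = 10^(0.4(M₂ − M₁)) = 10^(0.4 × 11.3528) = 10^4.54112 = 34763.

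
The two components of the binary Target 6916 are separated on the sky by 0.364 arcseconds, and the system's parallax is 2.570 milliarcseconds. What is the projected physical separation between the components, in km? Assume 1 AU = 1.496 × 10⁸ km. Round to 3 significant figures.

2.12 × 10^10 km

d = 1/p = 1/0.002570″ = 389.11 pc.
At distance d (pc), an angle of θ arcsec spans θ·d AU: s = 0.364 × 389.11 = 141.64 AU.
= 141.64 × 1.496 × 10⁸ km = 2.1189 × 10^10 km.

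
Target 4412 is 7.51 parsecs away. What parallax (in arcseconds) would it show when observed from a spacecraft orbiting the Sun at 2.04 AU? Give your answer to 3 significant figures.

p (arcsec) = B (AU) / d (pc).
p = 2.04 / 7.51 = 0.27164 arcsec.

0.272 arcsec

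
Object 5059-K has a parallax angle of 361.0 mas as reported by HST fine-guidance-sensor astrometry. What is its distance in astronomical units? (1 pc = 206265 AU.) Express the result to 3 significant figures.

p = 361.0 mas = 0.3610 arcsec.
d = 1/p = 1/0.3610 = 2.7701 pc.
In AU: 2.7701 × 206265 = 5.7137 × 10^5 AU.

571000 AU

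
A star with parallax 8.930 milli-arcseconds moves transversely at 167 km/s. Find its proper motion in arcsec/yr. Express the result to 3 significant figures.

0.315 arcsec/yr

d = 1/p = 1/0.008930″ = 111.98 pc.
μ = v_t / (4.74 d) = 167 / (4.74 × 111.98) = 167 / 530.79 = 0.31463 ″/yr.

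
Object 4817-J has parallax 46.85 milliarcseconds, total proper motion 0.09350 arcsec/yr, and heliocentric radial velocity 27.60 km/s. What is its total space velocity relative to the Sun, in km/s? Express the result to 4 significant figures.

29.18 km/s

d = 1/p = 1/0.04685″ = 21.345 pc.
v_t = 4.740 μ d = 4.740 × 0.09350 × 21.345 = 9.4599 km/s.
v = √(v_r² + v_t²) = √(27.60² + 9.4599²) = √851.25 = 29.176 km/s.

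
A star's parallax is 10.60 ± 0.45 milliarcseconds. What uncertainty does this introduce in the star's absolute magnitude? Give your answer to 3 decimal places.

σ_M = 0.092 mag

M = m − 5 log₁₀ d + 5 = m + 5 log₁₀ p + 5, so ∂M/∂p = 5/(p ln 10).
σ_M = (5/ln 10) · (σ_p/p) = 2.1715 × 0.45/10.60 = 2.1715 × 0.042453 = 0.092187.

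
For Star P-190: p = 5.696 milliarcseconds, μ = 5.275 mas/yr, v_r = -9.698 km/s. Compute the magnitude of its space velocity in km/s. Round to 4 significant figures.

d = 1/p = 1/0.005696″ = 175.56 pc.
μ = 5.275 mas/yr = 0.005275 ″/yr.
v_t = 4.740 μ d = 4.740 × 0.005275 × 175.56 = 4.3896 km/s.
v = √(v_r² + v_t²) = √((-9.698)² + 4.3896²) = √113.32 = 10.645 km/s.

10.65 km/s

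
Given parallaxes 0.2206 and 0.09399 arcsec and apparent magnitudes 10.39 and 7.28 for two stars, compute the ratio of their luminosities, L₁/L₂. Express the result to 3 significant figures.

L₁/L₂ = 0.0104

d₁ = 1/p₁ = 1/0.2206″ = 4.5331 pc; d₂ = 1/p₂ = 1/0.09399″ = 10.639 pc.
M₁ = m₁ − 5 log₁₀ d₁ + 5 = 10.39 − 3.2820 + 5 = 12.1080.
M₂ = 7.28 − 5.1345 + 5 = 7.1455.
L₁/L₂ = 10^(0.4(M₂ − M₁)) = 10^(0.4 × (-4.9625)) = 10^(-1.98500) = 0.010351.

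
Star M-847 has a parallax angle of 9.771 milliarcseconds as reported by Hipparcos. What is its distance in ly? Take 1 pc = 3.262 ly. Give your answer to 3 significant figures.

334 ly

p = 9.771 milliarcseconds = 0.009771 arcsec.
d = 1/p = 1/0.009771 = 102.34 pc.
In light-years: 102.34 × 3.262 = 333.83 ly.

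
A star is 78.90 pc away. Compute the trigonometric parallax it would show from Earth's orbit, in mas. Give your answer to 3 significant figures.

12.7 mas

p = 1/d = 1/78.9 = 0.012674 arcsec.
= 0.012674 × 1000 = 12.674 mas.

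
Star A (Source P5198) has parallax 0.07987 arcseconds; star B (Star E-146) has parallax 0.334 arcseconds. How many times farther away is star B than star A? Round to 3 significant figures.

Since d = 1/p, d_B/d_A = p_A/p_B.
= 0.07987 / 0.334 = 0.23913.

0.239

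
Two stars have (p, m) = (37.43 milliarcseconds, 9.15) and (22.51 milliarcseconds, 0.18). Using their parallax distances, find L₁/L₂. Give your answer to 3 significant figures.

d₁ = 1/p₁ = 1/0.03743″ = 26.717 pc; d₂ = 1/p₂ = 1/0.02251″ = 44.425 pc.
M₁ = m₁ − 5 log₁₀ d₁ + 5 = 9.15 − 7.1339 + 5 = 7.0161.
M₂ = 0.18 − 8.2381 + 5 = -3.0581.
L₁/L₂ = 10^(0.4(M₂ − M₁)) = 10^(0.4 × (-10.0742)) = 10^(-4.02968) = 0.000093394.

L₁/L₂ = 9.34 × 10^-5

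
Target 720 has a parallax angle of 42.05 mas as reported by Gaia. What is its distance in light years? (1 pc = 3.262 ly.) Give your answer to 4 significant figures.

77.57 light years

p = 42.05 mas = 0.04205 arcsec.
d = 1/p = 1/0.04205 = 23.781 pc.
In light-years: 23.781 × 3.262 = 77.574 ly.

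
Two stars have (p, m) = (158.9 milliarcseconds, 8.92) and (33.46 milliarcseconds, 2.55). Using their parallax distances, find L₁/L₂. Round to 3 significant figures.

d₁ = 1/p₁ = 1/0.1589″ = 6.2933 pc; d₂ = 1/p₂ = 1/0.03346″ = 29.886 pc.
M₁ = m₁ − 5 log₁₀ d₁ + 5 = 8.92 − 3.9944 + 5 = 9.9256.
M₂ = 2.55 − 7.3773 + 5 = 0.1727.
L₁/L₂ = 10^(0.4(M₂ − M₁)) = 10^(0.4 × (-9.7529)) = 10^(-3.90116) = 0.00012556.

L₁/L₂ = 0.000126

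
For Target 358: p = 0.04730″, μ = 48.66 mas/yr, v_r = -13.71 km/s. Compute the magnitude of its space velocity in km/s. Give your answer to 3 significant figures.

d = 1/p = 1/0.04730″ = 21.142 pc.
μ = 48.66 mas/yr = 0.04866 ″/yr.
v_t = 4.740 μ d = 4.740 × 0.04866 × 21.142 = 4.8764 km/s.
v = √(v_r² + v_t²) = √((-13.71)² + 4.8764²) = √211.743 = 14.551 km/s.

14.6 km/s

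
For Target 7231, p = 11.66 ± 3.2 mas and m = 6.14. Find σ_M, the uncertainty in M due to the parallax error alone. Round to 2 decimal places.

M = m − 5 log₁₀ d + 5 = m + 5 log₁₀ p + 5, so ∂M/∂p = 5/(p ln 10).
σ_M = (5/ln 10) · (σ_p/p) = 2.1715 × 3.2/11.66 = 2.1715 × 0.27444 = 0.59595.

σ_M = 0.60 mag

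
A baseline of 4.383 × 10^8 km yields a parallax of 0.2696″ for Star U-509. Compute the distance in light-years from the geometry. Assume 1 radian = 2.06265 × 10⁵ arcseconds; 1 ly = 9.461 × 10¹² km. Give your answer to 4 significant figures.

θ = 0.2696″ = 0.2696/206265 = 1.3071 × 10^-6 rad.
d = B/θ = (4.383 × 10^8) / (1.3071 × 10^-6) = 3.3532 × 10^14 km = (3.3532 × 10^14) / (9.461 × 10^12) ly = 35.442 ly.

35.44 ly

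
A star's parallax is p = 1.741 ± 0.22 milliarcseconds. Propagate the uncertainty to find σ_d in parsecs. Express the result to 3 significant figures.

d = 1/p, so σ_d = σ_p / p².
σ_d = 0.000220 / (0.001741)² = 0.000220 / 0.0000030311 = 72.581 pc.

72.6 pc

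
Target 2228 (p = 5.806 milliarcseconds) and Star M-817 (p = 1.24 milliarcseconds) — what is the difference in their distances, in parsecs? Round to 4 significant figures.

d_A = 1/0.005806″ = 172.24 pc; d_B = 1/0.001240″ = 806.45 pc.
|d_B − d_A| = |806.45 − 172.24| = 634.21 pc.

634.2 pc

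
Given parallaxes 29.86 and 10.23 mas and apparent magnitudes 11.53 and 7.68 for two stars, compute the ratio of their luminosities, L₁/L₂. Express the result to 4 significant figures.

d₁ = 1/p₁ = 1/0.02986″ = 33.49 pc; d₂ = 1/p₂ = 1/0.01023″ = 97.752 pc.
M₁ = m₁ − 5 log₁₀ d₁ + 5 = 11.53 − 7.6246 + 5 = 8.9054.
M₂ = 7.68 − 9.9506 + 5 = 2.7294.
L₁/L₂ = 10^(0.4(M₂ − M₁)) = 10^(0.4 × (-6.1760)) = 10^(-2.47040) = 0.0033853.

L₁/L₂ = 0.003385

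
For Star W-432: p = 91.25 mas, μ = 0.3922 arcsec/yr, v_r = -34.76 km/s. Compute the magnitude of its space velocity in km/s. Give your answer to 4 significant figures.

d = 1/p = 1/0.09125″ = 10.959 pc.
v_t = 4.740 μ d = 4.740 × 0.3922 × 10.959 = 20.373 km/s.
v = √(v_r² + v_t²) = √((-34.76)² + 20.373²) = √1623.32 = 40.29 km/s.

40.29 km/s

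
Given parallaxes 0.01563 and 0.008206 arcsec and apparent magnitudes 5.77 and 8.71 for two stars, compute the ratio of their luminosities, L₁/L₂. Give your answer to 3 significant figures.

L₁/L₂ = 4.13

d₁ = 1/p₁ = 1/0.01563″ = 63.98 pc; d₂ = 1/p₂ = 1/0.008206″ = 121.86 pc.
M₁ = m₁ − 5 log₁₀ d₁ + 5 = 5.77 − 9.0302 + 5 = 1.7398.
M₂ = 8.71 − 10.4293 + 5 = 3.2807.
L₁/L₂ = 10^(0.4(M₂ − M₁)) = 10^(0.4 × 1.5409) = 10^0.61636 = 4.1339.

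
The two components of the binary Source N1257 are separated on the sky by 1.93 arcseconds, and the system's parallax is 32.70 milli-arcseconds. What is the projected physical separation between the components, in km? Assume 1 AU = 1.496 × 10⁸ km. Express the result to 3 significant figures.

8.83 × 10^9 km

d = 1/p = 1/0.03270″ = 30.581 pc.
At distance d (pc), an angle of θ arcsec spans θ·d AU: s = 1.93 × 30.581 = 59.021 AU.
= 59.021 × 1.496 × 10⁸ km = 8.8295 × 10^9 km.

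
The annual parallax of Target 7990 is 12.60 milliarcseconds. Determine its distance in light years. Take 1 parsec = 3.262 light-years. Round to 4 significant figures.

p = 12.60 milliarcseconds = 0.01260 arcsec.
d = 1/p = 1/0.01260 = 79.365 pc.
In light-years: 79.365 × 3.262 = 258.89 ly.

258.9 light years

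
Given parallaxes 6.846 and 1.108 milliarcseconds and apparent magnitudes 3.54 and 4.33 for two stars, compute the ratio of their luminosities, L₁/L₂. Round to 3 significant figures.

L₁/L₂ = 0.0542

d₁ = 1/p₁ = 1/0.006846″ = 146.07 pc; d₂ = 1/p₂ = 1/0.001108″ = 902.53 pc.
M₁ = m₁ − 5 log₁₀ d₁ + 5 = 3.54 − 10.8228 + 5 = -2.2828.
M₂ = 4.33 − 14.7773 + 5 = -5.4473.
L₁/L₂ = 10^(0.4(M₂ − M₁)) = 10^(0.4 × (-3.1645)) = 10^(-1.26580) = 0.054225.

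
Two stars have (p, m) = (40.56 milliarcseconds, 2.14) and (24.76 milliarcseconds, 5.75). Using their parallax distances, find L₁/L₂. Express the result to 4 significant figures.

d₁ = 1/p₁ = 1/0.04056″ = 24.655 pc; d₂ = 1/p₂ = 1/0.02476″ = 40.388 pc.
M₁ = m₁ − 5 log₁₀ d₁ + 5 = 2.14 − 6.9595 + 5 = 0.1805.
M₂ = 5.75 − 8.0313 + 5 = 2.7187.
L₁/L₂ = 10^(0.4(M₂ − M₁)) = 10^(0.4 × 2.5382) = 10^1.01528 = 10.358.

L₁/L₂ = 10.36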